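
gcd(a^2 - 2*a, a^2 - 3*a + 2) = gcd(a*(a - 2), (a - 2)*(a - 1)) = a - 2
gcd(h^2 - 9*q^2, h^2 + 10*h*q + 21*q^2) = h + 3*q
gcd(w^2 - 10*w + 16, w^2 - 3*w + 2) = w - 2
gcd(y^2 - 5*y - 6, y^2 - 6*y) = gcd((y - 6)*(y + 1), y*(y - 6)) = y - 6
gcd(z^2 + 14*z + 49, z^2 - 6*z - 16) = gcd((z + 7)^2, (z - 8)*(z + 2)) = 1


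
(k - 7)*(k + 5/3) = k^2 - 16*k/3 - 35/3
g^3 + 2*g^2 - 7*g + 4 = (g - 1)^2*(g + 4)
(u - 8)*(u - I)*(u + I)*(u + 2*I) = u^4 - 8*u^3 + 2*I*u^3 + u^2 - 16*I*u^2 - 8*u + 2*I*u - 16*I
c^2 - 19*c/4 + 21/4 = (c - 3)*(c - 7/4)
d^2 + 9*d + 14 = (d + 2)*(d + 7)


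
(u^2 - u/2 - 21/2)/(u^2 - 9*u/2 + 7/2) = (u + 3)/(u - 1)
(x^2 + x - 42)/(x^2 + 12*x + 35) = (x - 6)/(x + 5)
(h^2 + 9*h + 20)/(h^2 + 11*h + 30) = (h + 4)/(h + 6)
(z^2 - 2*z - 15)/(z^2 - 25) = (z + 3)/(z + 5)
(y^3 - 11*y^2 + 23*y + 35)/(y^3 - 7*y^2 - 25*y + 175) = (y + 1)/(y + 5)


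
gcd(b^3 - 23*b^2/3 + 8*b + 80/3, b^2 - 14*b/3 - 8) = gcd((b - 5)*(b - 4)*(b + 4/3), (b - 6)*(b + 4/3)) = b + 4/3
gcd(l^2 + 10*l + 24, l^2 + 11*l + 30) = l + 6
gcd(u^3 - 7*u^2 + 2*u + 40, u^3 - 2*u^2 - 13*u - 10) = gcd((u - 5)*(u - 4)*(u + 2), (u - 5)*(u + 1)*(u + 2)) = u^2 - 3*u - 10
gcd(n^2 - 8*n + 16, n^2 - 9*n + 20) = n - 4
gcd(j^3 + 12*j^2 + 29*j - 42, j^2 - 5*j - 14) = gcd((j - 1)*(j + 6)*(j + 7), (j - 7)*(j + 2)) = 1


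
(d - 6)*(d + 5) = d^2 - d - 30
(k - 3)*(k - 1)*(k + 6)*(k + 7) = k^4 + 9*k^3 - 7*k^2 - 129*k + 126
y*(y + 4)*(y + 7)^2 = y^4 + 18*y^3 + 105*y^2 + 196*y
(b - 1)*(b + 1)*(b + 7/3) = b^3 + 7*b^2/3 - b - 7/3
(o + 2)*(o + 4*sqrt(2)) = o^2 + 2*o + 4*sqrt(2)*o + 8*sqrt(2)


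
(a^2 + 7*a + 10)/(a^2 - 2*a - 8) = (a + 5)/(a - 4)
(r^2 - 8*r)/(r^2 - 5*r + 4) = r*(r - 8)/(r^2 - 5*r + 4)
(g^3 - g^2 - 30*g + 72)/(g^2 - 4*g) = g + 3 - 18/g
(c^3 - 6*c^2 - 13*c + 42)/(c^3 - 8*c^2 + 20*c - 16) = (c^2 - 4*c - 21)/(c^2 - 6*c + 8)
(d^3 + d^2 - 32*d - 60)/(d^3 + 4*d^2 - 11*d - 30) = (d - 6)/(d - 3)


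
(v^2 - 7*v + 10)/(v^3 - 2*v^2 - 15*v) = (v - 2)/(v*(v + 3))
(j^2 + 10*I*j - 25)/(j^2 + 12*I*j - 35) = (j + 5*I)/(j + 7*I)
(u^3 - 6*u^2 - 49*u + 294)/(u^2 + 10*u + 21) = (u^2 - 13*u + 42)/(u + 3)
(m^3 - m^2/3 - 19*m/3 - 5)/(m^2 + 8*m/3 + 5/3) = m - 3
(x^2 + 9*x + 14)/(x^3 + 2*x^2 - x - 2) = (x + 7)/(x^2 - 1)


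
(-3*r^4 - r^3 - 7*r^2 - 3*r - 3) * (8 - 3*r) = 9*r^5 - 21*r^4 + 13*r^3 - 47*r^2 - 15*r - 24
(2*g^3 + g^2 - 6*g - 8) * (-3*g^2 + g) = -6*g^5 - g^4 + 19*g^3 + 18*g^2 - 8*g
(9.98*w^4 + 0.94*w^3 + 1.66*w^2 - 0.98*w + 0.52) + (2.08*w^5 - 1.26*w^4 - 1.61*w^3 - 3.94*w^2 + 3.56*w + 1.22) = 2.08*w^5 + 8.72*w^4 - 0.67*w^3 - 2.28*w^2 + 2.58*w + 1.74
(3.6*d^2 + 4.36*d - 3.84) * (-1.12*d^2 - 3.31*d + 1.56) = -4.032*d^4 - 16.7992*d^3 - 4.5148*d^2 + 19.512*d - 5.9904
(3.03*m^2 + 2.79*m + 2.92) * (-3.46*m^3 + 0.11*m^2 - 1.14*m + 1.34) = -10.4838*m^5 - 9.3201*m^4 - 13.2505*m^3 + 1.2008*m^2 + 0.409800000000001*m + 3.9128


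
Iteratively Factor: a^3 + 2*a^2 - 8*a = (a - 2)*(a^2 + 4*a) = (a - 2)*(a + 4)*(a)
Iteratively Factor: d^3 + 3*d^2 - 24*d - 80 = (d + 4)*(d^2 - d - 20) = (d - 5)*(d + 4)*(d + 4)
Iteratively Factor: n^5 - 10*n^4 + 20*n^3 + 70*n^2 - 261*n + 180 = (n + 3)*(n^4 - 13*n^3 + 59*n^2 - 107*n + 60) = (n - 1)*(n + 3)*(n^3 - 12*n^2 + 47*n - 60) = (n - 4)*(n - 1)*(n + 3)*(n^2 - 8*n + 15) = (n - 4)*(n - 3)*(n - 1)*(n + 3)*(n - 5)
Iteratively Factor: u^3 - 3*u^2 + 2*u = (u - 2)*(u^2 - u) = (u - 2)*(u - 1)*(u)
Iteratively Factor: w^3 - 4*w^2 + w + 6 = (w - 3)*(w^2 - w - 2) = (w - 3)*(w - 2)*(w + 1)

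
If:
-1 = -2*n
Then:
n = 1/2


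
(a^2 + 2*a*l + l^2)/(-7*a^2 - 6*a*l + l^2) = (-a - l)/(7*a - l)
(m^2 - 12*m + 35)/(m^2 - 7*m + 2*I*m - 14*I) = (m - 5)/(m + 2*I)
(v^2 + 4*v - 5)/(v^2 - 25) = (v - 1)/(v - 5)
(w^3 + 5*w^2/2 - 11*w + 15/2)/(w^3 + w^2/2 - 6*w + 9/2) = (w + 5)/(w + 3)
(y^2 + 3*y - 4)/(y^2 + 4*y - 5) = (y + 4)/(y + 5)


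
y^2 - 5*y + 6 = (y - 3)*(y - 2)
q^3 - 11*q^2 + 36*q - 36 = (q - 6)*(q - 3)*(q - 2)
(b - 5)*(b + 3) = b^2 - 2*b - 15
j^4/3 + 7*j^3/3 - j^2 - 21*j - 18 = (j/3 + 1)*(j - 3)*(j + 1)*(j + 6)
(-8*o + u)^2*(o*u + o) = 64*o^3*u + 64*o^3 - 16*o^2*u^2 - 16*o^2*u + o*u^3 + o*u^2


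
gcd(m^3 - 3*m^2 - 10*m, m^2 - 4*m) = m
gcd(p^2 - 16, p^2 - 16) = p^2 - 16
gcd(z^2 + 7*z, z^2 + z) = z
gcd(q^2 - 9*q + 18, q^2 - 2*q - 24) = q - 6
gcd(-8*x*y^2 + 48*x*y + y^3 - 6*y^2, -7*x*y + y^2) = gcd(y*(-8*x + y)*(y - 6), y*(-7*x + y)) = y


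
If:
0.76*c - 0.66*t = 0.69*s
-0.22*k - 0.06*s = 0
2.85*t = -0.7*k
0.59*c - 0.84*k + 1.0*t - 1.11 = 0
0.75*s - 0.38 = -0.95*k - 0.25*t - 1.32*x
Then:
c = 1.24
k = -0.35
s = 1.28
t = 0.09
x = -0.21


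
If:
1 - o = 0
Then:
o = 1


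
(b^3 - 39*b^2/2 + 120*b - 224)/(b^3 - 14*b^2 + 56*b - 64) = (b^2 - 23*b/2 + 28)/(b^2 - 6*b + 8)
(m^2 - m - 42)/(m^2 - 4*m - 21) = (m + 6)/(m + 3)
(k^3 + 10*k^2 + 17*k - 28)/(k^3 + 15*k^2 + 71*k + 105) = (k^2 + 3*k - 4)/(k^2 + 8*k + 15)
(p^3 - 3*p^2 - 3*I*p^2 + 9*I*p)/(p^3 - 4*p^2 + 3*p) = (p - 3*I)/(p - 1)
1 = 1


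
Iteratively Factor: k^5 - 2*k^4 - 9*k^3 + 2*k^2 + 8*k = (k + 2)*(k^4 - 4*k^3 - k^2 + 4*k) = (k - 4)*(k + 2)*(k^3 - k) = k*(k - 4)*(k + 2)*(k^2 - 1) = k*(k - 4)*(k - 1)*(k + 2)*(k + 1)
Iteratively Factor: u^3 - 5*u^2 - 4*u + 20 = (u - 2)*(u^2 - 3*u - 10) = (u - 5)*(u - 2)*(u + 2)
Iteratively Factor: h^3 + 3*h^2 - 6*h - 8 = (h - 2)*(h^2 + 5*h + 4) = (h - 2)*(h + 4)*(h + 1)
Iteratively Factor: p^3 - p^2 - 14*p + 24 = (p - 3)*(p^2 + 2*p - 8) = (p - 3)*(p + 4)*(p - 2)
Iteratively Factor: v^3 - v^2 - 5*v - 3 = (v + 1)*(v^2 - 2*v - 3) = (v + 1)^2*(v - 3)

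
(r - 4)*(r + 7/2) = r^2 - r/2 - 14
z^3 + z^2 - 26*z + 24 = (z - 4)*(z - 1)*(z + 6)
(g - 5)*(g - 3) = g^2 - 8*g + 15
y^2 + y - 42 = (y - 6)*(y + 7)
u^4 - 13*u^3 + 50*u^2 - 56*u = u*(u - 7)*(u - 4)*(u - 2)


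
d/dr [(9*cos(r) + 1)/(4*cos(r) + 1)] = -5*sin(r)/(4*cos(r) + 1)^2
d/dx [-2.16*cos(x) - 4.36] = 2.16*sin(x)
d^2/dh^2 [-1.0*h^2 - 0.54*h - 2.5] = -2.00000000000000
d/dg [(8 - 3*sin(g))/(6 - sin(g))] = -10*cos(g)/(sin(g) - 6)^2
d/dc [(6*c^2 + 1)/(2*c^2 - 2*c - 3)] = 2*(-6*c^2 - 20*c + 1)/(4*c^4 - 8*c^3 - 8*c^2 + 12*c + 9)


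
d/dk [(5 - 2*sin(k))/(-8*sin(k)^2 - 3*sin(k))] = (-16*cos(k) + 80/tan(k) + 15*cos(k)/sin(k)^2)/(8*sin(k) + 3)^2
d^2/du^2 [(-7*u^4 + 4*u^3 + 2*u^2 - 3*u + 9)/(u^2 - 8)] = 2*(-7*u^6 + 168*u^4 + 29*u^3 - 2613*u^2 + 696*u + 200)/(u^6 - 24*u^4 + 192*u^2 - 512)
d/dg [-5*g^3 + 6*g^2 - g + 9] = -15*g^2 + 12*g - 1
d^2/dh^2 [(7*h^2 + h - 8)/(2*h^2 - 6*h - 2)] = (22*h^3 - 3*h^2 + 75*h - 76)/(h^6 - 9*h^5 + 24*h^4 - 9*h^3 - 24*h^2 - 9*h - 1)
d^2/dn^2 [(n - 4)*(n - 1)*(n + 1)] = 6*n - 8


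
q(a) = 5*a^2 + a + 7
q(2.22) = 33.86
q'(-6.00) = -59.00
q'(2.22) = 23.20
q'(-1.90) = -18.00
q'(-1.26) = -11.60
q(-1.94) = 23.88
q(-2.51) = 35.99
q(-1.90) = 23.15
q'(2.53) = 26.30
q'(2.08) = 21.80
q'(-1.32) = -12.20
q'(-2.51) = -24.10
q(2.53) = 41.53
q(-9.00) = 403.00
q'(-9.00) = -89.00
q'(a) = 10*a + 1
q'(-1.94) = -18.40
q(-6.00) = 181.00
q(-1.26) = 13.68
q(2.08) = 30.71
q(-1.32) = 14.39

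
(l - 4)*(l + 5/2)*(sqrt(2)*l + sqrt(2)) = sqrt(2)*l^3 - sqrt(2)*l^2/2 - 23*sqrt(2)*l/2 - 10*sqrt(2)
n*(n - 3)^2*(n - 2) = n^4 - 8*n^3 + 21*n^2 - 18*n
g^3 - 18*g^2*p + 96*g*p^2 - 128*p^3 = (g - 8*p)^2*(g - 2*p)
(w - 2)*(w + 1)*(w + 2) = w^3 + w^2 - 4*w - 4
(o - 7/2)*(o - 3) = o^2 - 13*o/2 + 21/2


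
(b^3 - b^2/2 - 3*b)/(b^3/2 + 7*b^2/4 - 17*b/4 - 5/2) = 2*b*(2*b + 3)/(2*b^2 + 11*b + 5)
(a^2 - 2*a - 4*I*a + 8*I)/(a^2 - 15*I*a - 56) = (-a^2 + 2*a + 4*I*a - 8*I)/(-a^2 + 15*I*a + 56)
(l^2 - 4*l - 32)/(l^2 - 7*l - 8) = (l + 4)/(l + 1)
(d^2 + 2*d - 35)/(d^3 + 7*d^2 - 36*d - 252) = (d - 5)/(d^2 - 36)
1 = 1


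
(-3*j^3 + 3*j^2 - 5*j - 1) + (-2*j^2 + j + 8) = -3*j^3 + j^2 - 4*j + 7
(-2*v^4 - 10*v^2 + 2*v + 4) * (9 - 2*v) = 4*v^5 - 18*v^4 + 20*v^3 - 94*v^2 + 10*v + 36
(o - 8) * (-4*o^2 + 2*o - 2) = -4*o^3 + 34*o^2 - 18*o + 16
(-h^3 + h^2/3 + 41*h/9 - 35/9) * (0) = 0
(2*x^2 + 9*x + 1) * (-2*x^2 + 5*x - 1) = -4*x^4 - 8*x^3 + 41*x^2 - 4*x - 1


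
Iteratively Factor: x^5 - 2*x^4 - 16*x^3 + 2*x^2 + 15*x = (x - 5)*(x^4 + 3*x^3 - x^2 - 3*x) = (x - 5)*(x - 1)*(x^3 + 4*x^2 + 3*x) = x*(x - 5)*(x - 1)*(x^2 + 4*x + 3) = x*(x - 5)*(x - 1)*(x + 1)*(x + 3)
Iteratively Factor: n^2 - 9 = (n + 3)*(n - 3)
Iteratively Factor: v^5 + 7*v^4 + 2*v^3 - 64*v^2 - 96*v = (v + 4)*(v^4 + 3*v^3 - 10*v^2 - 24*v) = (v + 4)^2*(v^3 - v^2 - 6*v) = (v - 3)*(v + 4)^2*(v^2 + 2*v) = v*(v - 3)*(v + 4)^2*(v + 2)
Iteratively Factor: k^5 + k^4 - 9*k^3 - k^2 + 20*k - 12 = (k + 3)*(k^4 - 2*k^3 - 3*k^2 + 8*k - 4) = (k - 2)*(k + 3)*(k^3 - 3*k + 2) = (k - 2)*(k + 2)*(k + 3)*(k^2 - 2*k + 1) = (k - 2)*(k - 1)*(k + 2)*(k + 3)*(k - 1)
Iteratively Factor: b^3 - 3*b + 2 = (b - 1)*(b^2 + b - 2) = (b - 1)*(b + 2)*(b - 1)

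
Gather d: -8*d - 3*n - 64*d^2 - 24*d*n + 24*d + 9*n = -64*d^2 + d*(16 - 24*n) + 6*n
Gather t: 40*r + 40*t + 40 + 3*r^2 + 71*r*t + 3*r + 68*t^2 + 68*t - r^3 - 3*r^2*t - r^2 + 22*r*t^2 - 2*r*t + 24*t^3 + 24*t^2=-r^3 + 2*r^2 + 43*r + 24*t^3 + t^2*(22*r + 92) + t*(-3*r^2 + 69*r + 108) + 40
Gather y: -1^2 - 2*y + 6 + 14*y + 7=12*y + 12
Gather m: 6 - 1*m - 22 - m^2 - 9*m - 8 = -m^2 - 10*m - 24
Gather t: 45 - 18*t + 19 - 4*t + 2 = 66 - 22*t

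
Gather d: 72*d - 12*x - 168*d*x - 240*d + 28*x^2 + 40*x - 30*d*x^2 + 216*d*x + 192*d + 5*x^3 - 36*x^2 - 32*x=d*(-30*x^2 + 48*x + 24) + 5*x^3 - 8*x^2 - 4*x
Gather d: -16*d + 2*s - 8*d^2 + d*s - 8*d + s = -8*d^2 + d*(s - 24) + 3*s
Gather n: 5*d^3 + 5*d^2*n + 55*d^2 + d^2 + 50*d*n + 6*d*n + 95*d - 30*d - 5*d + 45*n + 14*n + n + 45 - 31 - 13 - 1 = 5*d^3 + 56*d^2 + 60*d + n*(5*d^2 + 56*d + 60)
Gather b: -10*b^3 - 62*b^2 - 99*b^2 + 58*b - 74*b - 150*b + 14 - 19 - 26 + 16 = -10*b^3 - 161*b^2 - 166*b - 15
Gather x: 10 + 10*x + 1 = 10*x + 11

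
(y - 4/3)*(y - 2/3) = y^2 - 2*y + 8/9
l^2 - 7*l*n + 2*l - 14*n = (l + 2)*(l - 7*n)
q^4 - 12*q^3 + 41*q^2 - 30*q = q*(q - 6)*(q - 5)*(q - 1)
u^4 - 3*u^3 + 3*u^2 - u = u*(u - 1)^3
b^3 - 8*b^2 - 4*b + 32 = (b - 8)*(b - 2)*(b + 2)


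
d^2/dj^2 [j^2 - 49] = 2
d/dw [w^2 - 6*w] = 2*w - 6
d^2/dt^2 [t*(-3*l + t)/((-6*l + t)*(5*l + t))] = 4*l*(495*l^3 - 135*l^2*t + 45*l*t^2 - t^3)/(-27000*l^6 - 2700*l^5*t + 2610*l^4*t^2 + 179*l^3*t^3 - 87*l^2*t^4 - 3*l*t^5 + t^6)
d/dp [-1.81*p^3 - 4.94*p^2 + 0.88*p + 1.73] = -5.43*p^2 - 9.88*p + 0.88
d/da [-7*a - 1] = -7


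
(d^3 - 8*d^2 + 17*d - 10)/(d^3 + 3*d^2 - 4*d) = (d^2 - 7*d + 10)/(d*(d + 4))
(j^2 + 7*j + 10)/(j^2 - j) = (j^2 + 7*j + 10)/(j*(j - 1))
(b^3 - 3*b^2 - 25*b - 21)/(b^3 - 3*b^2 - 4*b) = (b^2 - 4*b - 21)/(b*(b - 4))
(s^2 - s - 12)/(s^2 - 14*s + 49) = (s^2 - s - 12)/(s^2 - 14*s + 49)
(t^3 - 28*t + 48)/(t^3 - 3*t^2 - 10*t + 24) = (t + 6)/(t + 3)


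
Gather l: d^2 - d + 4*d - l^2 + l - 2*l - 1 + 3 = d^2 + 3*d - l^2 - l + 2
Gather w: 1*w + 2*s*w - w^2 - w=2*s*w - w^2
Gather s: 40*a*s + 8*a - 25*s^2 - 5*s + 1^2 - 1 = 8*a - 25*s^2 + s*(40*a - 5)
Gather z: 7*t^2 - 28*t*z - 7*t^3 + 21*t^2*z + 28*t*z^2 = -7*t^3 + 7*t^2 + 28*t*z^2 + z*(21*t^2 - 28*t)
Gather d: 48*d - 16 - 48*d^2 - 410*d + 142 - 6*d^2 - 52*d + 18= -54*d^2 - 414*d + 144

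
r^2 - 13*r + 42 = (r - 7)*(r - 6)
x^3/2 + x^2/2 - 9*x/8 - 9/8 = (x/2 + 1/2)*(x - 3/2)*(x + 3/2)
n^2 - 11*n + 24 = (n - 8)*(n - 3)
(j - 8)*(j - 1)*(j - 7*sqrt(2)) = j^3 - 7*sqrt(2)*j^2 - 9*j^2 + 8*j + 63*sqrt(2)*j - 56*sqrt(2)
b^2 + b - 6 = (b - 2)*(b + 3)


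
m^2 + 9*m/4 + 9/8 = (m + 3/4)*(m + 3/2)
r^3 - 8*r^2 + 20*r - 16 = (r - 4)*(r - 2)^2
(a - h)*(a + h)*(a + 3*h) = a^3 + 3*a^2*h - a*h^2 - 3*h^3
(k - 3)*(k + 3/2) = k^2 - 3*k/2 - 9/2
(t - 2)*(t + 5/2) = t^2 + t/2 - 5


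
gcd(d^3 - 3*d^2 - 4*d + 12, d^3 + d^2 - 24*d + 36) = d^2 - 5*d + 6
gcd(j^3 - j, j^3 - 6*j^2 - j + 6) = j^2 - 1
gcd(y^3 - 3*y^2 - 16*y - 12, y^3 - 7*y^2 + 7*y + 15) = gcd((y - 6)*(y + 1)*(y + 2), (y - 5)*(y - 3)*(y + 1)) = y + 1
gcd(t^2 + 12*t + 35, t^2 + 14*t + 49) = t + 7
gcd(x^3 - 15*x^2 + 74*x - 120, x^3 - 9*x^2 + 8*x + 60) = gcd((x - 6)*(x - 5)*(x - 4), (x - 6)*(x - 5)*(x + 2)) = x^2 - 11*x + 30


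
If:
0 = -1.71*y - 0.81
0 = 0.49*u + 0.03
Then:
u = -0.06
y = -0.47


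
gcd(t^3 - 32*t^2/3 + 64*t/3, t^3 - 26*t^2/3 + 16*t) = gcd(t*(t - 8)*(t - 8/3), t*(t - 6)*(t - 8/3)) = t^2 - 8*t/3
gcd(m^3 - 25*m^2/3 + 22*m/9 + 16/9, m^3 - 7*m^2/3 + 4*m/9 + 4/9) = m^2 - m/3 - 2/9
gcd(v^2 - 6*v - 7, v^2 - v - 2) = v + 1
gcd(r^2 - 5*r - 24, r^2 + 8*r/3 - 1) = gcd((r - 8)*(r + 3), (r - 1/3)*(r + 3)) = r + 3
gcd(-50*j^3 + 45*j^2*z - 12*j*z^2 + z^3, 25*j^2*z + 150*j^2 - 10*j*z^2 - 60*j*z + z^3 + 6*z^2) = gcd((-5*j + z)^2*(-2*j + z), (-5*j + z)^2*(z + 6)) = 25*j^2 - 10*j*z + z^2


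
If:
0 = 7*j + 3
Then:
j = -3/7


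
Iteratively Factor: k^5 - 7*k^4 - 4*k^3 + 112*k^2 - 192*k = (k - 4)*(k^4 - 3*k^3 - 16*k^2 + 48*k) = (k - 4)*(k + 4)*(k^3 - 7*k^2 + 12*k) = (k - 4)*(k - 3)*(k + 4)*(k^2 - 4*k) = (k - 4)^2*(k - 3)*(k + 4)*(k)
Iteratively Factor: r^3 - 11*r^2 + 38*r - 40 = (r - 2)*(r^2 - 9*r + 20) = (r - 4)*(r - 2)*(r - 5)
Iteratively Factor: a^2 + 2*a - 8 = (a - 2)*(a + 4)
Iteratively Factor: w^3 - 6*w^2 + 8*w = (w - 4)*(w^2 - 2*w) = w*(w - 4)*(w - 2)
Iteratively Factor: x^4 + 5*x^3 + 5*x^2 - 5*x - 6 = (x + 3)*(x^3 + 2*x^2 - x - 2) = (x + 1)*(x + 3)*(x^2 + x - 2) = (x + 1)*(x + 2)*(x + 3)*(x - 1)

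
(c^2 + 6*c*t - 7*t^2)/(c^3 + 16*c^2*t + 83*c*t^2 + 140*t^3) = (c - t)/(c^2 + 9*c*t + 20*t^2)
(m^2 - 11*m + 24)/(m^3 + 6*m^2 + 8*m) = (m^2 - 11*m + 24)/(m*(m^2 + 6*m + 8))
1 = 1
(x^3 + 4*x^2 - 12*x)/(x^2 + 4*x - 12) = x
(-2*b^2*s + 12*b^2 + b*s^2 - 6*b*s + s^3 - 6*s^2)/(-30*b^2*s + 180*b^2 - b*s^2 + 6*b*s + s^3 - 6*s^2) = (-2*b^2 + b*s + s^2)/(-30*b^2 - b*s + s^2)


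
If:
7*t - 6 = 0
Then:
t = 6/7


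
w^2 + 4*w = w*(w + 4)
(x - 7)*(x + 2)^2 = x^3 - 3*x^2 - 24*x - 28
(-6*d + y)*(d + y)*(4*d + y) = -24*d^3 - 26*d^2*y - d*y^2 + y^3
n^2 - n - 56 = (n - 8)*(n + 7)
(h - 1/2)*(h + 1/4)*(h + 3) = h^3 + 11*h^2/4 - 7*h/8 - 3/8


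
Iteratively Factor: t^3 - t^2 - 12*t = (t)*(t^2 - t - 12) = t*(t + 3)*(t - 4)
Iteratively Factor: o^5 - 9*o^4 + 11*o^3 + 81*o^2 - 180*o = (o + 3)*(o^4 - 12*o^3 + 47*o^2 - 60*o) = (o - 3)*(o + 3)*(o^3 - 9*o^2 + 20*o) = (o - 4)*(o - 3)*(o + 3)*(o^2 - 5*o) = o*(o - 4)*(o - 3)*(o + 3)*(o - 5)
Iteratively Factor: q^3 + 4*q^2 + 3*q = (q + 1)*(q^2 + 3*q) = (q + 1)*(q + 3)*(q)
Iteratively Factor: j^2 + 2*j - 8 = (j + 4)*(j - 2)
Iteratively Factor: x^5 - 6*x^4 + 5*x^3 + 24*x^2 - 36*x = (x)*(x^4 - 6*x^3 + 5*x^2 + 24*x - 36) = x*(x - 3)*(x^3 - 3*x^2 - 4*x + 12) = x*(x - 3)*(x + 2)*(x^2 - 5*x + 6) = x*(x - 3)*(x - 2)*(x + 2)*(x - 3)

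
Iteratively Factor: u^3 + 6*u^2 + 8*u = (u)*(u^2 + 6*u + 8) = u*(u + 2)*(u + 4)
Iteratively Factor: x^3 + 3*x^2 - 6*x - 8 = (x + 4)*(x^2 - x - 2) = (x + 1)*(x + 4)*(x - 2)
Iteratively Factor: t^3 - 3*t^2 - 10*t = (t)*(t^2 - 3*t - 10) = t*(t + 2)*(t - 5)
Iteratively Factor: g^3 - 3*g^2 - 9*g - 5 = (g + 1)*(g^2 - 4*g - 5) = (g - 5)*(g + 1)*(g + 1)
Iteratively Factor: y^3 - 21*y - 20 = (y - 5)*(y^2 + 5*y + 4) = (y - 5)*(y + 1)*(y + 4)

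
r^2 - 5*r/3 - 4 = (r - 3)*(r + 4/3)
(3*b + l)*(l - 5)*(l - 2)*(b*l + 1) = 3*b^2*l^3 - 21*b^2*l^2 + 30*b^2*l + b*l^4 - 7*b*l^3 + 13*b*l^2 - 21*b*l + 30*b + l^3 - 7*l^2 + 10*l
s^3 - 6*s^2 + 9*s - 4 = (s - 4)*(s - 1)^2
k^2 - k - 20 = (k - 5)*(k + 4)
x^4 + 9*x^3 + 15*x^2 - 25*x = x*(x - 1)*(x + 5)^2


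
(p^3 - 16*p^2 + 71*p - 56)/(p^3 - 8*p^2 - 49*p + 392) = (p - 1)/(p + 7)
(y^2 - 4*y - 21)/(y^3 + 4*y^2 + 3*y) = (y - 7)/(y*(y + 1))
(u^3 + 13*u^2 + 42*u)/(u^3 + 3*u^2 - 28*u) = (u + 6)/(u - 4)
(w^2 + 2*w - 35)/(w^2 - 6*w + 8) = (w^2 + 2*w - 35)/(w^2 - 6*w + 8)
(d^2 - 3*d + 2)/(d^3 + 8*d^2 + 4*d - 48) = (d - 1)/(d^2 + 10*d + 24)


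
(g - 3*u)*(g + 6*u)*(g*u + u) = g^3*u + 3*g^2*u^2 + g^2*u - 18*g*u^3 + 3*g*u^2 - 18*u^3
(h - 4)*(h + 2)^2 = h^3 - 12*h - 16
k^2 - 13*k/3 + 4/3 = (k - 4)*(k - 1/3)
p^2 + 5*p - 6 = (p - 1)*(p + 6)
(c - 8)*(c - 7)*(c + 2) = c^3 - 13*c^2 + 26*c + 112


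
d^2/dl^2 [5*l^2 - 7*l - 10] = 10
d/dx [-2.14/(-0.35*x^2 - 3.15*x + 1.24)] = (-1.498*x - 6.741)/(0.35*x^2 + 3.15*x - 1.24)^2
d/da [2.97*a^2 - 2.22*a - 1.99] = 5.94*a - 2.22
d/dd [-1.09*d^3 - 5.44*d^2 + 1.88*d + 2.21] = -3.27*d^2 - 10.88*d + 1.88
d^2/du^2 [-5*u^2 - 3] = -10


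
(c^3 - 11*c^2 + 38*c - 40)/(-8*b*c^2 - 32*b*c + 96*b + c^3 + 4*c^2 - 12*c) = (-c^2 + 9*c - 20)/(8*b*c + 48*b - c^2 - 6*c)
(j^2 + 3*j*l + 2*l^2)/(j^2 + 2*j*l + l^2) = (j + 2*l)/(j + l)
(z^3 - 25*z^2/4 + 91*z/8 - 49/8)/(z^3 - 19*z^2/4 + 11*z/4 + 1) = (8*z^2 - 42*z + 49)/(2*(4*z^2 - 15*z - 4))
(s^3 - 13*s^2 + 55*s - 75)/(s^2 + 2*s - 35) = (s^2 - 8*s + 15)/(s + 7)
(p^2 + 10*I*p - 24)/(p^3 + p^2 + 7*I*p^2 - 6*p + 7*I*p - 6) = (p + 4*I)/(p^2 + p*(1 + I) + I)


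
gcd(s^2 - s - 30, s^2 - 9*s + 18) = s - 6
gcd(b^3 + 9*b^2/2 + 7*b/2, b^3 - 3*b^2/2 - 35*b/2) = b^2 + 7*b/2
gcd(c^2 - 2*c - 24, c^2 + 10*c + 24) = c + 4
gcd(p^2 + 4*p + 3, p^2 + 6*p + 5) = p + 1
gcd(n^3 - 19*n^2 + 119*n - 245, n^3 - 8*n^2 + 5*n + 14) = n - 7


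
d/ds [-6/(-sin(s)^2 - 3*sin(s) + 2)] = -6*(2*sin(s) + 3)*cos(s)/(sin(s)^2 + 3*sin(s) - 2)^2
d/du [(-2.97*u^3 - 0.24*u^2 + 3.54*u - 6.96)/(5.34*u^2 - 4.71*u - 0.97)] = (-15.8598*u^4 + 27.9774*u^3 - 9.1305*u^2 + 74.7984*u - 36.2154)/(28.5156*u^4 - 50.3028*u^3 + 11.8245*u^2 + 9.1374*u + 0.9409)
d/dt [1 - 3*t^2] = -6*t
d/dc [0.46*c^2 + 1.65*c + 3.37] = 0.92*c + 1.65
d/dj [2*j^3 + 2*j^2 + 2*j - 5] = 6*j^2 + 4*j + 2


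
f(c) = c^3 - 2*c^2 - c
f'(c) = 3*c^2 - 4*c - 1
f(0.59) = -1.08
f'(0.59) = -2.32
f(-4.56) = -131.85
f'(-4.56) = 79.62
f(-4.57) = -132.64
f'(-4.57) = 79.93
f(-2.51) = -25.90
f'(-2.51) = 27.94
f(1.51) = -2.63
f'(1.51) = -0.20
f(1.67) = -2.59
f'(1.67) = 0.69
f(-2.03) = -14.58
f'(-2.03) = 19.48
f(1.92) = -2.21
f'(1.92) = 2.38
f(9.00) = 558.00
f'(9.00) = 206.00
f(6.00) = 138.00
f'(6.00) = 83.00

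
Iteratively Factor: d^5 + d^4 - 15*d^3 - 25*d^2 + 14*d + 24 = (d + 1)*(d^4 - 15*d^2 - 10*d + 24) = (d + 1)*(d + 3)*(d^3 - 3*d^2 - 6*d + 8) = (d - 1)*(d + 1)*(d + 3)*(d^2 - 2*d - 8) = (d - 4)*(d - 1)*(d + 1)*(d + 3)*(d + 2)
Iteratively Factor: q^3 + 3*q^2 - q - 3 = (q - 1)*(q^2 + 4*q + 3) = (q - 1)*(q + 1)*(q + 3)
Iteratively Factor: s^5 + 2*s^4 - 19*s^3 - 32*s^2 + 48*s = (s - 1)*(s^4 + 3*s^3 - 16*s^2 - 48*s) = (s - 1)*(s + 4)*(s^3 - s^2 - 12*s) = (s - 1)*(s + 3)*(s + 4)*(s^2 - 4*s) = s*(s - 1)*(s + 3)*(s + 4)*(s - 4)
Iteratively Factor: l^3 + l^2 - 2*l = (l - 1)*(l^2 + 2*l) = (l - 1)*(l + 2)*(l)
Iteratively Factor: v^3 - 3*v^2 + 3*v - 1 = (v - 1)*(v^2 - 2*v + 1) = (v - 1)^2*(v - 1)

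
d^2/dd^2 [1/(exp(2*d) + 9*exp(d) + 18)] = (2*(2*exp(d) + 9)^2*exp(d) - (4*exp(d) + 9)*(exp(2*d) + 9*exp(d) + 18))*exp(d)/(exp(2*d) + 9*exp(d) + 18)^3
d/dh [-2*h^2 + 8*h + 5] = 8 - 4*h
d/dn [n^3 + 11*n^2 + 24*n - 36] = 3*n^2 + 22*n + 24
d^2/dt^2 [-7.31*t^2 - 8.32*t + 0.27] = -14.6200000000000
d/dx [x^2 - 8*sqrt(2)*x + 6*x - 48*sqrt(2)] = 2*x - 8*sqrt(2) + 6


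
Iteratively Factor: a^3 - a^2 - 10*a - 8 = (a + 2)*(a^2 - 3*a - 4) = (a - 4)*(a + 2)*(a + 1)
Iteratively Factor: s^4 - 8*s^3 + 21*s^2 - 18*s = (s - 3)*(s^3 - 5*s^2 + 6*s) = (s - 3)*(s - 2)*(s^2 - 3*s) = (s - 3)^2*(s - 2)*(s)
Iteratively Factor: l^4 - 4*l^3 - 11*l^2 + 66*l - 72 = (l - 3)*(l^3 - l^2 - 14*l + 24) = (l - 3)*(l - 2)*(l^2 + l - 12) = (l - 3)^2*(l - 2)*(l + 4)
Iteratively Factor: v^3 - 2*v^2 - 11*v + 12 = (v - 1)*(v^2 - v - 12) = (v - 1)*(v + 3)*(v - 4)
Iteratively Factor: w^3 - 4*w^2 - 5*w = (w + 1)*(w^2 - 5*w) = w*(w + 1)*(w - 5)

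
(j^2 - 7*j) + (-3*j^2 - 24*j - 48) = -2*j^2 - 31*j - 48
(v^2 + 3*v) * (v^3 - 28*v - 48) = v^5 + 3*v^4 - 28*v^3 - 132*v^2 - 144*v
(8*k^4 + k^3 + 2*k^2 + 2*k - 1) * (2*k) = 16*k^5 + 2*k^4 + 4*k^3 + 4*k^2 - 2*k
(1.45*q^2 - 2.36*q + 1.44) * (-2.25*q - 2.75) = -3.2625*q^3 + 1.3225*q^2 + 3.25*q - 3.96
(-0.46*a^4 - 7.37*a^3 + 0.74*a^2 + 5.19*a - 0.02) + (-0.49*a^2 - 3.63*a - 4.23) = -0.46*a^4 - 7.37*a^3 + 0.25*a^2 + 1.56*a - 4.25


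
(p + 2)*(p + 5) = p^2 + 7*p + 10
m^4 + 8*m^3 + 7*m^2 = m^2*(m + 1)*(m + 7)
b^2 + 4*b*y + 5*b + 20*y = (b + 5)*(b + 4*y)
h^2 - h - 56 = (h - 8)*(h + 7)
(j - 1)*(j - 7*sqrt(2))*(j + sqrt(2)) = j^3 - 6*sqrt(2)*j^2 - j^2 - 14*j + 6*sqrt(2)*j + 14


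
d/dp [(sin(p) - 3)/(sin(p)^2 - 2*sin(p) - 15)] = (6*sin(p) + cos(p)^2 - 22)*cos(p)/((sin(p) - 5)^2*(sin(p) + 3)^2)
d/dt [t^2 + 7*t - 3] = 2*t + 7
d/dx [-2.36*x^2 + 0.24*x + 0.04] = 0.24 - 4.72*x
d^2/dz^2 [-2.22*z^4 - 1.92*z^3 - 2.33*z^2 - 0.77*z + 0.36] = -26.64*z^2 - 11.52*z - 4.66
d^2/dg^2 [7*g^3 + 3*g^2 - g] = 42*g + 6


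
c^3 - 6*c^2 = c^2*(c - 6)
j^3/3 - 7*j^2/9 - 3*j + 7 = (j/3 + 1)*(j - 3)*(j - 7/3)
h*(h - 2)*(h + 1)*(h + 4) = h^4 + 3*h^3 - 6*h^2 - 8*h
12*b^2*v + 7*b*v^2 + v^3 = v*(3*b + v)*(4*b + v)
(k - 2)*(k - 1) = k^2 - 3*k + 2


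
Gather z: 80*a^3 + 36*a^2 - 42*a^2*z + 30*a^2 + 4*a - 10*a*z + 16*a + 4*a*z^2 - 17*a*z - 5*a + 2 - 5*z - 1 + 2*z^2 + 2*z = 80*a^3 + 66*a^2 + 15*a + z^2*(4*a + 2) + z*(-42*a^2 - 27*a - 3) + 1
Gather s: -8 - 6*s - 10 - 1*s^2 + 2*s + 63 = -s^2 - 4*s + 45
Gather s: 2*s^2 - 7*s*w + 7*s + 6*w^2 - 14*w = 2*s^2 + s*(7 - 7*w) + 6*w^2 - 14*w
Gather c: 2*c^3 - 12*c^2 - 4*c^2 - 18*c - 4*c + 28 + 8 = 2*c^3 - 16*c^2 - 22*c + 36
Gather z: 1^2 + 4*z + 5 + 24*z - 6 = 28*z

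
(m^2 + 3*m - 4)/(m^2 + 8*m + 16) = (m - 1)/(m + 4)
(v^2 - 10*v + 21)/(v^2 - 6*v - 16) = (-v^2 + 10*v - 21)/(-v^2 + 6*v + 16)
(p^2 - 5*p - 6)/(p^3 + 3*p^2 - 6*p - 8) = (p - 6)/(p^2 + 2*p - 8)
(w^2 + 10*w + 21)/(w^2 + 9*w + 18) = (w + 7)/(w + 6)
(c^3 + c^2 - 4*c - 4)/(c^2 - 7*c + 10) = (c^2 + 3*c + 2)/(c - 5)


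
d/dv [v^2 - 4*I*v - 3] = 2*v - 4*I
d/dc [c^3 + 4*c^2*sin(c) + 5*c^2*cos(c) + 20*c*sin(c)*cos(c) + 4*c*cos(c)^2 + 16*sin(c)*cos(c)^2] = -5*c^2*sin(c) + 4*c^2*cos(c) + 3*c^2 + 8*c*sin(c) - 4*c*sin(2*c) + 10*c*cos(c) + 20*c*cos(2*c) + 10*sin(2*c) + 4*cos(c) + 2*cos(2*c) + 12*cos(3*c) + 2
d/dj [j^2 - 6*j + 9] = 2*j - 6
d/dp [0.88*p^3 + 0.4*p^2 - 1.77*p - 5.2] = 2.64*p^2 + 0.8*p - 1.77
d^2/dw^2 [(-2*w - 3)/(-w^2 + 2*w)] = 2*(w*(1 - 6*w)*(w - 2) + 4*(w - 1)^2*(2*w + 3))/(w^3*(w - 2)^3)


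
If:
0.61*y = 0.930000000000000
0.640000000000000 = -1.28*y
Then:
No Solution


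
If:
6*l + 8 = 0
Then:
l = -4/3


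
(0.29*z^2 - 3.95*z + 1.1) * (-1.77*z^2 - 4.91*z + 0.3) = -0.5133*z^4 + 5.5676*z^3 + 17.5345*z^2 - 6.586*z + 0.33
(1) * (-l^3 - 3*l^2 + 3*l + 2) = -l^3 - 3*l^2 + 3*l + 2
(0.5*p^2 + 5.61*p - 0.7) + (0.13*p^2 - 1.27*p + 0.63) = 0.63*p^2 + 4.34*p - 0.07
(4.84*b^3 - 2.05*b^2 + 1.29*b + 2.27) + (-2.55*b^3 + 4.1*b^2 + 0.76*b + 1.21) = 2.29*b^3 + 2.05*b^2 + 2.05*b + 3.48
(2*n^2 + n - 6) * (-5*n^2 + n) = -10*n^4 - 3*n^3 + 31*n^2 - 6*n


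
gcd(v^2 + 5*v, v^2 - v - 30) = v + 5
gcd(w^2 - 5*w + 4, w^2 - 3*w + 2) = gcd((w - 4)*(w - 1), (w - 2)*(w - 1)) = w - 1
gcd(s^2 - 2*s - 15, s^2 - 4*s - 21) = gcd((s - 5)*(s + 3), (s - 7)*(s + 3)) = s + 3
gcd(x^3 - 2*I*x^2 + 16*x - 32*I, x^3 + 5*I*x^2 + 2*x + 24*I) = x^2 + 2*I*x + 8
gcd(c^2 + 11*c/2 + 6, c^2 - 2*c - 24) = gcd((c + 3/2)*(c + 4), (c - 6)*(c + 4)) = c + 4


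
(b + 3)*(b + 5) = b^2 + 8*b + 15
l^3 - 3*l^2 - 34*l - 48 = (l - 8)*(l + 2)*(l + 3)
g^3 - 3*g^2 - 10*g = g*(g - 5)*(g + 2)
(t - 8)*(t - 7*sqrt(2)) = t^2 - 7*sqrt(2)*t - 8*t + 56*sqrt(2)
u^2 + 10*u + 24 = (u + 4)*(u + 6)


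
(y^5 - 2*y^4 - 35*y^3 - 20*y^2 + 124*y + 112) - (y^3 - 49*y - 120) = y^5 - 2*y^4 - 36*y^3 - 20*y^2 + 173*y + 232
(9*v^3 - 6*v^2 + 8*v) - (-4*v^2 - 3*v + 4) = 9*v^3 - 2*v^2 + 11*v - 4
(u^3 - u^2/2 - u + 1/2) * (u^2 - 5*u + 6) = u^5 - 11*u^4/2 + 15*u^3/2 + 5*u^2/2 - 17*u/2 + 3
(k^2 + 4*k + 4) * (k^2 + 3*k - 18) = k^4 + 7*k^3 - 2*k^2 - 60*k - 72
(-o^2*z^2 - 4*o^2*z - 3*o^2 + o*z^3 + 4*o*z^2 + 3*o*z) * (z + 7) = -o^2*z^3 - 11*o^2*z^2 - 31*o^2*z - 21*o^2 + o*z^4 + 11*o*z^3 + 31*o*z^2 + 21*o*z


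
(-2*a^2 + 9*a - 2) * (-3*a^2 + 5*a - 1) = 6*a^4 - 37*a^3 + 53*a^2 - 19*a + 2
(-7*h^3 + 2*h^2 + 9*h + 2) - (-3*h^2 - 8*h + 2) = -7*h^3 + 5*h^2 + 17*h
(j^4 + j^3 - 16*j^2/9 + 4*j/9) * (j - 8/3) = j^5 - 5*j^4/3 - 40*j^3/9 + 140*j^2/27 - 32*j/27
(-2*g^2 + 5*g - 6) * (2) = -4*g^2 + 10*g - 12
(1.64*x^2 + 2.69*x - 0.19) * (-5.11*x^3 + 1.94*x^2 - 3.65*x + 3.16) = -8.3804*x^5 - 10.5643*x^4 + 0.2035*x^3 - 5.0047*x^2 + 9.1939*x - 0.6004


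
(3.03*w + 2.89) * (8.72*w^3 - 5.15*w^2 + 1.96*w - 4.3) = 26.4216*w^4 + 9.5963*w^3 - 8.9447*w^2 - 7.3646*w - 12.427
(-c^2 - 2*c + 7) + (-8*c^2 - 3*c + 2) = -9*c^2 - 5*c + 9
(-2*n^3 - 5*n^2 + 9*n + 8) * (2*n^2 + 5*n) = -4*n^5 - 20*n^4 - 7*n^3 + 61*n^2 + 40*n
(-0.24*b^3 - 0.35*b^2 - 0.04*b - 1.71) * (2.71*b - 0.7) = -0.6504*b^4 - 0.7805*b^3 + 0.1366*b^2 - 4.6061*b + 1.197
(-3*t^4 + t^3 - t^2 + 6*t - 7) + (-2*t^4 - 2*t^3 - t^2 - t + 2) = -5*t^4 - t^3 - 2*t^2 + 5*t - 5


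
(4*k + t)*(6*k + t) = 24*k^2 + 10*k*t + t^2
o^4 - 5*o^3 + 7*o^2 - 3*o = o*(o - 3)*(o - 1)^2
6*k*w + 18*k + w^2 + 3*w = (6*k + w)*(w + 3)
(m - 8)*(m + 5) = m^2 - 3*m - 40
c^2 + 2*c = c*(c + 2)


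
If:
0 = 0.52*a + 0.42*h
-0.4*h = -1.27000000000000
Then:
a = -2.56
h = 3.18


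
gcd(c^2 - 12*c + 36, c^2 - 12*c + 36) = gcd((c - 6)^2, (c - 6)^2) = c^2 - 12*c + 36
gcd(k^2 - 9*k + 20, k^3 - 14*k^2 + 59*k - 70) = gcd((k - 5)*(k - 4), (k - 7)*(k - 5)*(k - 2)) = k - 5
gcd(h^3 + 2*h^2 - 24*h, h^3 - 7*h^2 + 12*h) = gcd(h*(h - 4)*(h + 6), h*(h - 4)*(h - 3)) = h^2 - 4*h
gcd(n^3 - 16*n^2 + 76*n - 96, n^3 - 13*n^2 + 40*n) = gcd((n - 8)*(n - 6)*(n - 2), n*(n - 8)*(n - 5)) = n - 8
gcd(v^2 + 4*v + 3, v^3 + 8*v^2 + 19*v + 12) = v^2 + 4*v + 3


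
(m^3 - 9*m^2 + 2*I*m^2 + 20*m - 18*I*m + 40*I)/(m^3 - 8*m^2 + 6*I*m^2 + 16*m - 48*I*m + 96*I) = (m^2 + m*(-5 + 2*I) - 10*I)/(m^2 + m*(-4 + 6*I) - 24*I)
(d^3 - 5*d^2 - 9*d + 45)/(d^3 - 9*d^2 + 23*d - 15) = (d + 3)/(d - 1)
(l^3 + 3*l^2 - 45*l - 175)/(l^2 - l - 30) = (l^2 - 2*l - 35)/(l - 6)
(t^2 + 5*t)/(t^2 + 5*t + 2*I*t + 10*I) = t/(t + 2*I)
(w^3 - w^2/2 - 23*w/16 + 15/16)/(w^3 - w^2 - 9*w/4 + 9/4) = (16*w^2 + 8*w - 15)/(4*(4*w^2 - 9))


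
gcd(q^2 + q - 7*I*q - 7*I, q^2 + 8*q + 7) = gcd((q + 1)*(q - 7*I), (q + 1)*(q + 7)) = q + 1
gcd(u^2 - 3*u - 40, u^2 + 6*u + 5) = u + 5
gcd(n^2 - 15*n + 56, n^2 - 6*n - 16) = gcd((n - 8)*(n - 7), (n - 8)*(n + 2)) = n - 8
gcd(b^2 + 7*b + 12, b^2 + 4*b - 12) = 1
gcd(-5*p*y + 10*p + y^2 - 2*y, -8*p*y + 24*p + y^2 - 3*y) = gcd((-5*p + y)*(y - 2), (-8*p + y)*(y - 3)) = 1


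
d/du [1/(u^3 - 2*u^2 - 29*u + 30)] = (-3*u^2 + 4*u + 29)/(u^3 - 2*u^2 - 29*u + 30)^2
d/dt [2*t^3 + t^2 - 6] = 2*t*(3*t + 1)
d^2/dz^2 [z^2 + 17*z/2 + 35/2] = 2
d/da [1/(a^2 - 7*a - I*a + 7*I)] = (-2*a + 7 + I)/(a^2 - 7*a - I*a + 7*I)^2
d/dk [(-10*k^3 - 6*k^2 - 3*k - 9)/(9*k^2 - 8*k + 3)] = (-90*k^4 + 160*k^3 - 15*k^2 + 126*k - 81)/(81*k^4 - 144*k^3 + 118*k^2 - 48*k + 9)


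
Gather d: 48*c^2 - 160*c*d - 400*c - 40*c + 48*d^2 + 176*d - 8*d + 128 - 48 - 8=48*c^2 - 440*c + 48*d^2 + d*(168 - 160*c) + 72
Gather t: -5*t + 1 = 1 - 5*t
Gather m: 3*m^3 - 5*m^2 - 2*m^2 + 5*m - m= 3*m^3 - 7*m^2 + 4*m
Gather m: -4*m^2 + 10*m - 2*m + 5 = -4*m^2 + 8*m + 5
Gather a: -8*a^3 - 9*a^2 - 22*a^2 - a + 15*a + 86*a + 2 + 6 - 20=-8*a^3 - 31*a^2 + 100*a - 12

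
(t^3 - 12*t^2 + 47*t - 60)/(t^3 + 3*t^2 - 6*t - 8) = (t^3 - 12*t^2 + 47*t - 60)/(t^3 + 3*t^2 - 6*t - 8)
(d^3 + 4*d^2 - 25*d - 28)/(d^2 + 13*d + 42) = (d^2 - 3*d - 4)/(d + 6)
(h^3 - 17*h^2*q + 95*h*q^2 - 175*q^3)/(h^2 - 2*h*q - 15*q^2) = (h^2 - 12*h*q + 35*q^2)/(h + 3*q)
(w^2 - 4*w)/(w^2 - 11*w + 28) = w/(w - 7)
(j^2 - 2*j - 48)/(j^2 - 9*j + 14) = (j^2 - 2*j - 48)/(j^2 - 9*j + 14)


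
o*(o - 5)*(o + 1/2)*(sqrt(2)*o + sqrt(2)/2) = sqrt(2)*o^4 - 4*sqrt(2)*o^3 - 19*sqrt(2)*o^2/4 - 5*sqrt(2)*o/4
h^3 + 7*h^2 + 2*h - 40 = (h - 2)*(h + 4)*(h + 5)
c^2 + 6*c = c*(c + 6)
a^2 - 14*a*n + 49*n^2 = (a - 7*n)^2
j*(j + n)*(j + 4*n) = j^3 + 5*j^2*n + 4*j*n^2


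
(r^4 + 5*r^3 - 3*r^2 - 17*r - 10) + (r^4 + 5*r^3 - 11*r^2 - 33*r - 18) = 2*r^4 + 10*r^3 - 14*r^2 - 50*r - 28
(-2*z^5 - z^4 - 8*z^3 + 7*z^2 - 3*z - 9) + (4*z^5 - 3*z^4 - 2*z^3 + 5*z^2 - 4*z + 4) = 2*z^5 - 4*z^4 - 10*z^3 + 12*z^2 - 7*z - 5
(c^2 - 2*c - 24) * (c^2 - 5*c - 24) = c^4 - 7*c^3 - 38*c^2 + 168*c + 576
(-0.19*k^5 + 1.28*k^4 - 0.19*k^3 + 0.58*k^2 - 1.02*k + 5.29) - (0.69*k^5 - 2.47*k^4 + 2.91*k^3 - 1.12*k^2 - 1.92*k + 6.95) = -0.88*k^5 + 3.75*k^4 - 3.1*k^3 + 1.7*k^2 + 0.9*k - 1.66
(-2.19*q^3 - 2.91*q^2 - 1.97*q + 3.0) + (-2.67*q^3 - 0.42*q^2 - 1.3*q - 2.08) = -4.86*q^3 - 3.33*q^2 - 3.27*q + 0.92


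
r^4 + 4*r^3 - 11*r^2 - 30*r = r*(r - 3)*(r + 2)*(r + 5)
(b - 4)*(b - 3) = b^2 - 7*b + 12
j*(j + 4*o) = j^2 + 4*j*o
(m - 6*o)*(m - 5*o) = m^2 - 11*m*o + 30*o^2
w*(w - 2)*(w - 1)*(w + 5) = w^4 + 2*w^3 - 13*w^2 + 10*w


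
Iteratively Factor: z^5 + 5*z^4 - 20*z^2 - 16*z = (z + 1)*(z^4 + 4*z^3 - 4*z^2 - 16*z) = (z + 1)*(z + 2)*(z^3 + 2*z^2 - 8*z) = (z + 1)*(z + 2)*(z + 4)*(z^2 - 2*z) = (z - 2)*(z + 1)*(z + 2)*(z + 4)*(z)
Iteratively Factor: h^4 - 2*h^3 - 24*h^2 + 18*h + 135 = (h + 3)*(h^3 - 5*h^2 - 9*h + 45) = (h + 3)^2*(h^2 - 8*h + 15) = (h - 5)*(h + 3)^2*(h - 3)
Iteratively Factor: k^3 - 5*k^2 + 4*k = (k - 1)*(k^2 - 4*k) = (k - 4)*(k - 1)*(k)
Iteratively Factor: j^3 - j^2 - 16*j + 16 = (j + 4)*(j^2 - 5*j + 4) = (j - 4)*(j + 4)*(j - 1)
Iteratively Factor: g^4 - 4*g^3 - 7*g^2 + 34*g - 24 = (g - 1)*(g^3 - 3*g^2 - 10*g + 24) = (g - 2)*(g - 1)*(g^2 - g - 12) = (g - 4)*(g - 2)*(g - 1)*(g + 3)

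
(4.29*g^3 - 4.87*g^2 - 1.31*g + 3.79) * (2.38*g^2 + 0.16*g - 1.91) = 10.2102*g^5 - 10.9042*g^4 - 12.0909*g^3 + 18.1123*g^2 + 3.1085*g - 7.2389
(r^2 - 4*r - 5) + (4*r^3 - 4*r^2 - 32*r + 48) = 4*r^3 - 3*r^2 - 36*r + 43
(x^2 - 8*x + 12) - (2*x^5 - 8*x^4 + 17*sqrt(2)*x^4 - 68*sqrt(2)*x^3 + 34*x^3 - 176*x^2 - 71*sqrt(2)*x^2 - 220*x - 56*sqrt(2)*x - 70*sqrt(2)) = -2*x^5 - 17*sqrt(2)*x^4 + 8*x^4 - 34*x^3 + 68*sqrt(2)*x^3 + 71*sqrt(2)*x^2 + 177*x^2 + 56*sqrt(2)*x + 212*x + 12 + 70*sqrt(2)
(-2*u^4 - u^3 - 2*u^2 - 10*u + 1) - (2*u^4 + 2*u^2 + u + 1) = -4*u^4 - u^3 - 4*u^2 - 11*u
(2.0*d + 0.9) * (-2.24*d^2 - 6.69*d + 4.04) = -4.48*d^3 - 15.396*d^2 + 2.059*d + 3.636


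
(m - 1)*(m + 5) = m^2 + 4*m - 5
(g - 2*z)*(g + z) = g^2 - g*z - 2*z^2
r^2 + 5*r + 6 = (r + 2)*(r + 3)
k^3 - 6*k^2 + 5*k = k*(k - 5)*(k - 1)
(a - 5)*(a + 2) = a^2 - 3*a - 10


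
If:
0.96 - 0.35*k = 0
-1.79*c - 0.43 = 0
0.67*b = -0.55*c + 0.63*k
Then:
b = 2.78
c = -0.24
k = 2.74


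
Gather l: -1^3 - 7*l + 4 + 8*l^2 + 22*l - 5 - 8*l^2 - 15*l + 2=0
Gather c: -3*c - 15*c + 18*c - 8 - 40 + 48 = 0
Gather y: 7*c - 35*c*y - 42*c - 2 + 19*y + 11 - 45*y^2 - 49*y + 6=-35*c - 45*y^2 + y*(-35*c - 30) + 15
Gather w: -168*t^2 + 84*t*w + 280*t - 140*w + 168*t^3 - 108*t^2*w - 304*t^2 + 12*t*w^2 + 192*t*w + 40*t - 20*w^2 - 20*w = 168*t^3 - 472*t^2 + 320*t + w^2*(12*t - 20) + w*(-108*t^2 + 276*t - 160)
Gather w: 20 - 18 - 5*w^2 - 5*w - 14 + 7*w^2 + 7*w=2*w^2 + 2*w - 12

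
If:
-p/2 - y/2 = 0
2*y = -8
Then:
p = 4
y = -4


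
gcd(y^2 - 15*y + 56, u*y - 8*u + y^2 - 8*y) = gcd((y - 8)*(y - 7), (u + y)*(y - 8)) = y - 8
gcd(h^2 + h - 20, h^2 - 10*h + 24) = h - 4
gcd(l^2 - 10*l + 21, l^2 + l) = 1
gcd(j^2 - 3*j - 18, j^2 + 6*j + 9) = j + 3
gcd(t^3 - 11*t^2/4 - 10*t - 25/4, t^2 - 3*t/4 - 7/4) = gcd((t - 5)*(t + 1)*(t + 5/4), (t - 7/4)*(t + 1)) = t + 1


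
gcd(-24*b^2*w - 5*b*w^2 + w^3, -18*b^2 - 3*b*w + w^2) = 3*b + w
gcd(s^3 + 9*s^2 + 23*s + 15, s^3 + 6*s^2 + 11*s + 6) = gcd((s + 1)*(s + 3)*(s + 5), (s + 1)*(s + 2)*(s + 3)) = s^2 + 4*s + 3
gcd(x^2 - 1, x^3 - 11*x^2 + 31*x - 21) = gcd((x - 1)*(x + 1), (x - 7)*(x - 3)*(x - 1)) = x - 1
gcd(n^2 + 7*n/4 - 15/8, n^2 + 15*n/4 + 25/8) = n + 5/2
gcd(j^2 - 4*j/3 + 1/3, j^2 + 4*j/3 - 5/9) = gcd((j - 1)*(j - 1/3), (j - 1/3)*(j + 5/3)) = j - 1/3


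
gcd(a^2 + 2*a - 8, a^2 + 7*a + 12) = a + 4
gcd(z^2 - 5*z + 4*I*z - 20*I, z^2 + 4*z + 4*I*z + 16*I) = z + 4*I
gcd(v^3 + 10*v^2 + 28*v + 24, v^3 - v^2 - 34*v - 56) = v + 2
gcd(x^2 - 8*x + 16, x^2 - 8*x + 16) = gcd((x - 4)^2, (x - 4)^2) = x^2 - 8*x + 16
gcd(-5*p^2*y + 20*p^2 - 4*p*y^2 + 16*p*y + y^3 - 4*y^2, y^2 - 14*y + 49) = 1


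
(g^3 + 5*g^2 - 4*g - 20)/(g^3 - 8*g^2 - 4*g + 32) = (g + 5)/(g - 8)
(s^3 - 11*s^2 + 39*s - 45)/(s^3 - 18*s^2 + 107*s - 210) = (s^2 - 6*s + 9)/(s^2 - 13*s + 42)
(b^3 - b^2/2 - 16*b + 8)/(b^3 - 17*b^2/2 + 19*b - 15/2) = (b^2 - 16)/(b^2 - 8*b + 15)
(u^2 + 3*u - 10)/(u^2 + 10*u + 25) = (u - 2)/(u + 5)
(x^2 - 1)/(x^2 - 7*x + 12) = (x^2 - 1)/(x^2 - 7*x + 12)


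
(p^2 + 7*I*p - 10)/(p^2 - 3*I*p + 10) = (p + 5*I)/(p - 5*I)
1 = 1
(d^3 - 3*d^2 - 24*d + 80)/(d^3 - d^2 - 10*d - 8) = (d^2 + d - 20)/(d^2 + 3*d + 2)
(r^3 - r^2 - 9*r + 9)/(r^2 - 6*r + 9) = (r^2 + 2*r - 3)/(r - 3)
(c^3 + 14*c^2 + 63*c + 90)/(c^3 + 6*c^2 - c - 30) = (c + 6)/(c - 2)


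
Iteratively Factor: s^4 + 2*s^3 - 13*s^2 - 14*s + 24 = (s + 2)*(s^3 - 13*s + 12) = (s + 2)*(s + 4)*(s^2 - 4*s + 3) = (s - 3)*(s + 2)*(s + 4)*(s - 1)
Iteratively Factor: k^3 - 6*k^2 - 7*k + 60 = (k - 4)*(k^2 - 2*k - 15) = (k - 4)*(k + 3)*(k - 5)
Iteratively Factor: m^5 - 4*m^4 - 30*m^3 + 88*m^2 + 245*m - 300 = (m + 3)*(m^4 - 7*m^3 - 9*m^2 + 115*m - 100) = (m - 5)*(m + 3)*(m^3 - 2*m^2 - 19*m + 20) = (m - 5)*(m - 1)*(m + 3)*(m^2 - m - 20) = (m - 5)^2*(m - 1)*(m + 3)*(m + 4)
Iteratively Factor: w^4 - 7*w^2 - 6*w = (w + 2)*(w^3 - 2*w^2 - 3*w) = (w + 1)*(w + 2)*(w^2 - 3*w) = w*(w + 1)*(w + 2)*(w - 3)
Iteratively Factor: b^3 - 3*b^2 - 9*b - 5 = (b - 5)*(b^2 + 2*b + 1) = (b - 5)*(b + 1)*(b + 1)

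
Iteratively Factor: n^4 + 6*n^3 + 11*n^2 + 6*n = (n + 2)*(n^3 + 4*n^2 + 3*n) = (n + 2)*(n + 3)*(n^2 + n) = (n + 1)*(n + 2)*(n + 3)*(n)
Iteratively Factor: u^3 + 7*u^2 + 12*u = (u + 4)*(u^2 + 3*u) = (u + 3)*(u + 4)*(u)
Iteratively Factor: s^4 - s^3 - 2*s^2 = (s + 1)*(s^3 - 2*s^2) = s*(s + 1)*(s^2 - 2*s) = s^2*(s + 1)*(s - 2)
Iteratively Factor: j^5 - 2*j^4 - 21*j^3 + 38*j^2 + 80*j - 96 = (j + 2)*(j^4 - 4*j^3 - 13*j^2 + 64*j - 48) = (j - 1)*(j + 2)*(j^3 - 3*j^2 - 16*j + 48) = (j - 3)*(j - 1)*(j + 2)*(j^2 - 16) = (j - 3)*(j - 1)*(j + 2)*(j + 4)*(j - 4)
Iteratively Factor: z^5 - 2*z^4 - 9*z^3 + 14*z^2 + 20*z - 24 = (z + 2)*(z^4 - 4*z^3 - z^2 + 16*z - 12) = (z + 2)^2*(z^3 - 6*z^2 + 11*z - 6) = (z - 3)*(z + 2)^2*(z^2 - 3*z + 2) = (z - 3)*(z - 2)*(z + 2)^2*(z - 1)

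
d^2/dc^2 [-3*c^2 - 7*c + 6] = -6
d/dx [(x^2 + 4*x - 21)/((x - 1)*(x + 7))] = 2/(x^2 - 2*x + 1)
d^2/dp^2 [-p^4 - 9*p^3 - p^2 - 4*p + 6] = -12*p^2 - 54*p - 2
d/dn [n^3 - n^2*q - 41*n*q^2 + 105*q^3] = 3*n^2 - 2*n*q - 41*q^2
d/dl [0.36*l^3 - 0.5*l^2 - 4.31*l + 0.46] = 1.08*l^2 - 1.0*l - 4.31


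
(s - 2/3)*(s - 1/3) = s^2 - s + 2/9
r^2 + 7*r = r*(r + 7)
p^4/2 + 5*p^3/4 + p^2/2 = p^2*(p/2 + 1)*(p + 1/2)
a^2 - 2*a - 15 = (a - 5)*(a + 3)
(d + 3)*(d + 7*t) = d^2 + 7*d*t + 3*d + 21*t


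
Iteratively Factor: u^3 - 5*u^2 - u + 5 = (u + 1)*(u^2 - 6*u + 5) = (u - 1)*(u + 1)*(u - 5)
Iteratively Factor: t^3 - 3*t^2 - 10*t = (t + 2)*(t^2 - 5*t) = t*(t + 2)*(t - 5)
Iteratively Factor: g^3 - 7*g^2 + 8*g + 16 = (g + 1)*(g^2 - 8*g + 16) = (g - 4)*(g + 1)*(g - 4)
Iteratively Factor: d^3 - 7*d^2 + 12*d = (d)*(d^2 - 7*d + 12) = d*(d - 4)*(d - 3)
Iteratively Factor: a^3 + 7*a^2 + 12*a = (a + 3)*(a^2 + 4*a) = a*(a + 3)*(a + 4)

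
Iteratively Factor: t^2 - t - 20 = (t - 5)*(t + 4)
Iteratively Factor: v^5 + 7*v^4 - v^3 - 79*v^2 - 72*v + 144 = (v + 4)*(v^4 + 3*v^3 - 13*v^2 - 27*v + 36) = (v - 1)*(v + 4)*(v^3 + 4*v^2 - 9*v - 36) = (v - 3)*(v - 1)*(v + 4)*(v^2 + 7*v + 12) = (v - 3)*(v - 1)*(v + 4)^2*(v + 3)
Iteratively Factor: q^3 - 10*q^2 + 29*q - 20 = (q - 4)*(q^2 - 6*q + 5) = (q - 4)*(q - 1)*(q - 5)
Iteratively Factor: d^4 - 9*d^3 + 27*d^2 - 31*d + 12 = (d - 1)*(d^3 - 8*d^2 + 19*d - 12) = (d - 1)^2*(d^2 - 7*d + 12) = (d - 4)*(d - 1)^2*(d - 3)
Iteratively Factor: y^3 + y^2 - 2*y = (y + 2)*(y^2 - y) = (y - 1)*(y + 2)*(y)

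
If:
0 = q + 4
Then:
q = -4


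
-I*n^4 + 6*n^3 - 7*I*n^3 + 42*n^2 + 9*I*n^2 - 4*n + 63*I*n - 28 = (n + 7)*(n + I)*(n + 4*I)*(-I*n + 1)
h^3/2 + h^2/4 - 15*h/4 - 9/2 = (h/2 + 1)*(h - 3)*(h + 3/2)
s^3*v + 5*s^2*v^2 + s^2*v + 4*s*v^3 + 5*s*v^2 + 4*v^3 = (s + v)*(s + 4*v)*(s*v + v)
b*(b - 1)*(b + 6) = b^3 + 5*b^2 - 6*b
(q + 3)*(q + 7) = q^2 + 10*q + 21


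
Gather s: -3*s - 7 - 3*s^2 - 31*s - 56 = -3*s^2 - 34*s - 63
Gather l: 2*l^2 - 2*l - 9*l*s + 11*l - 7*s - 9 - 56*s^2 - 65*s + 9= 2*l^2 + l*(9 - 9*s) - 56*s^2 - 72*s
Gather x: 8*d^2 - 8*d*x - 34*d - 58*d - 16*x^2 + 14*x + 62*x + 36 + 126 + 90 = 8*d^2 - 92*d - 16*x^2 + x*(76 - 8*d) + 252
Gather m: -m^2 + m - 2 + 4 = -m^2 + m + 2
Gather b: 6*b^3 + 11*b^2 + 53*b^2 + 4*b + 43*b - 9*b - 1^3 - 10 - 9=6*b^3 + 64*b^2 + 38*b - 20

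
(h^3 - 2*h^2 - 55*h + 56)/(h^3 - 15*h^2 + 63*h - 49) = (h^2 - h - 56)/(h^2 - 14*h + 49)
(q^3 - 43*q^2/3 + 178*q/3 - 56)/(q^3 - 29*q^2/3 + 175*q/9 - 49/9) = 3*(3*q^2 - 22*q + 24)/(9*q^2 - 24*q + 7)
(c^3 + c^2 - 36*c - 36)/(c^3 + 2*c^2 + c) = (c^2 - 36)/(c*(c + 1))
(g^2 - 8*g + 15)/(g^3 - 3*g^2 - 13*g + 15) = (g - 3)/(g^2 + 2*g - 3)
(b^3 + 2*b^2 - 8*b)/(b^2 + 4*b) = b - 2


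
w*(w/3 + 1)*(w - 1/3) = w^3/3 + 8*w^2/9 - w/3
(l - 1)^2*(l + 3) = l^3 + l^2 - 5*l + 3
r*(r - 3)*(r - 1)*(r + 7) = r^4 + 3*r^3 - 25*r^2 + 21*r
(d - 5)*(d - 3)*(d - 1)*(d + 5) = d^4 - 4*d^3 - 22*d^2 + 100*d - 75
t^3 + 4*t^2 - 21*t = t*(t - 3)*(t + 7)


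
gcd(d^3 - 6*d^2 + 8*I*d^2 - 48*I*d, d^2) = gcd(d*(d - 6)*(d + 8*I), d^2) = d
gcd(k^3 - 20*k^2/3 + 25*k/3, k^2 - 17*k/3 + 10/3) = k - 5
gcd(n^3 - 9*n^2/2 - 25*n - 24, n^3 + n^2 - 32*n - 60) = n + 2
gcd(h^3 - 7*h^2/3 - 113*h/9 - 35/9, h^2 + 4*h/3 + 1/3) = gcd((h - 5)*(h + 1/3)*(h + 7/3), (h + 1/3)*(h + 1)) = h + 1/3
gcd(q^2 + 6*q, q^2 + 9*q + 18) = q + 6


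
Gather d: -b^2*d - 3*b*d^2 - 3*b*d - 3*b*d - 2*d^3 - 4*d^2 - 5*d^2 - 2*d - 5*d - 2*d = -2*d^3 + d^2*(-3*b - 9) + d*(-b^2 - 6*b - 9)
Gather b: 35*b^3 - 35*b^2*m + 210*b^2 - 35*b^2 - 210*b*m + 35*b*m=35*b^3 + b^2*(175 - 35*m) - 175*b*m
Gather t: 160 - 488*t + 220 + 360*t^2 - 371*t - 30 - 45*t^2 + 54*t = 315*t^2 - 805*t + 350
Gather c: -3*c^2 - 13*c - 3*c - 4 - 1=-3*c^2 - 16*c - 5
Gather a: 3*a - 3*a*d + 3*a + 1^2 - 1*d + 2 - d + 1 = a*(6 - 3*d) - 2*d + 4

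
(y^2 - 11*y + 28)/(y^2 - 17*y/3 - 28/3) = 3*(y - 4)/(3*y + 4)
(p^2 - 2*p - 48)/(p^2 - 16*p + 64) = (p + 6)/(p - 8)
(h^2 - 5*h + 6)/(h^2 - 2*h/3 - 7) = 3*(h - 2)/(3*h + 7)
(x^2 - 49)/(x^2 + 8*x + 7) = (x - 7)/(x + 1)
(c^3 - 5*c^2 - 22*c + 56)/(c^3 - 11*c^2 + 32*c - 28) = (c + 4)/(c - 2)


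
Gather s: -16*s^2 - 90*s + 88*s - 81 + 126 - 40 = -16*s^2 - 2*s + 5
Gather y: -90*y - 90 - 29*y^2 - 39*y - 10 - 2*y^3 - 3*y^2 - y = -2*y^3 - 32*y^2 - 130*y - 100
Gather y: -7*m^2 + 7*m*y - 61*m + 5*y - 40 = -7*m^2 - 61*m + y*(7*m + 5) - 40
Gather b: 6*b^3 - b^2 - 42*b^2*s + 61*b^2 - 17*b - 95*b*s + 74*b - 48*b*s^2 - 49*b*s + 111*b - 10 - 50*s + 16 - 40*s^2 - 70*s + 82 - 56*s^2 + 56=6*b^3 + b^2*(60 - 42*s) + b*(-48*s^2 - 144*s + 168) - 96*s^2 - 120*s + 144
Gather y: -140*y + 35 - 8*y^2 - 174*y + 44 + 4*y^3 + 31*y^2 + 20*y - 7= 4*y^3 + 23*y^2 - 294*y + 72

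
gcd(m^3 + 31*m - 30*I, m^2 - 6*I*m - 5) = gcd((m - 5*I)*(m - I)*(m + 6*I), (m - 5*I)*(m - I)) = m^2 - 6*I*m - 5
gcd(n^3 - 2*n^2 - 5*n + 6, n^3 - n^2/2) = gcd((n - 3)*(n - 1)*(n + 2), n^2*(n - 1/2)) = 1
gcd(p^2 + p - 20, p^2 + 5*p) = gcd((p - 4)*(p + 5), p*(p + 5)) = p + 5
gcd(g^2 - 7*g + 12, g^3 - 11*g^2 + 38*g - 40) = g - 4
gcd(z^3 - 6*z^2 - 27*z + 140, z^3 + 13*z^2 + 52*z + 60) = z + 5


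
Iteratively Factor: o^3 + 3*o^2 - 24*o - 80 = (o + 4)*(o^2 - o - 20) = (o - 5)*(o + 4)*(o + 4)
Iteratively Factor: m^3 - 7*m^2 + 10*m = (m - 2)*(m^2 - 5*m) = m*(m - 2)*(m - 5)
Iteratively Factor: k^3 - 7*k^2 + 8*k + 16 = (k - 4)*(k^2 - 3*k - 4) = (k - 4)^2*(k + 1)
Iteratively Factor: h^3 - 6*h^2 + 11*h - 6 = (h - 3)*(h^2 - 3*h + 2) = (h - 3)*(h - 1)*(h - 2)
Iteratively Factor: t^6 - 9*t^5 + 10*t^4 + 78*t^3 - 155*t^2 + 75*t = (t)*(t^5 - 9*t^4 + 10*t^3 + 78*t^2 - 155*t + 75) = t*(t - 5)*(t^4 - 4*t^3 - 10*t^2 + 28*t - 15) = t*(t - 5)*(t - 1)*(t^3 - 3*t^2 - 13*t + 15) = t*(t - 5)*(t - 1)^2*(t^2 - 2*t - 15) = t*(t - 5)^2*(t - 1)^2*(t + 3)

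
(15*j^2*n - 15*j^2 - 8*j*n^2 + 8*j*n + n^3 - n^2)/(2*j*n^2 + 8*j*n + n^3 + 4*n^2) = (15*j^2*n - 15*j^2 - 8*j*n^2 + 8*j*n + n^3 - n^2)/(n*(2*j*n + 8*j + n^2 + 4*n))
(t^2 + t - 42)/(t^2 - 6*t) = (t + 7)/t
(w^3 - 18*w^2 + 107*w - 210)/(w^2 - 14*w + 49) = (w^2 - 11*w + 30)/(w - 7)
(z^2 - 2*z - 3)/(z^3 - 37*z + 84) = (z + 1)/(z^2 + 3*z - 28)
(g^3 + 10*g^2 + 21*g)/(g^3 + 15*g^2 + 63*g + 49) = g*(g + 3)/(g^2 + 8*g + 7)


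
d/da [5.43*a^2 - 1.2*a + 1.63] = 10.86*a - 1.2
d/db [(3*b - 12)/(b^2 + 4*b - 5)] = 3*(b^2 + 4*b - 2*(b - 4)*(b + 2) - 5)/(b^2 + 4*b - 5)^2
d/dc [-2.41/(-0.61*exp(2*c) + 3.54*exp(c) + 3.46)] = (8.5314 - 2.9402*exp(c))*exp(c)/(-0.61*exp(2*c) + 3.54*exp(c) + 3.46)^2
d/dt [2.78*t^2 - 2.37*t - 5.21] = 5.56*t - 2.37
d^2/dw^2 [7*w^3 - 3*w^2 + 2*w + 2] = 42*w - 6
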